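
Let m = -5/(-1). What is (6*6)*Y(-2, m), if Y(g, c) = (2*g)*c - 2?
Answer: -792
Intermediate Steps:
m = 5 (m = -5*(-1) = 5)
Y(g, c) = -2 + 2*c*g (Y(g, c) = 2*c*g - 2 = -2 + 2*c*g)
(6*6)*Y(-2, m) = (6*6)*(-2 + 2*5*(-2)) = 36*(-2 - 20) = 36*(-22) = -792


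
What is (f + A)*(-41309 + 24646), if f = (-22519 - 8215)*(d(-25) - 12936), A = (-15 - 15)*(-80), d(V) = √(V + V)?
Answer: -6624832616112 + 2560603210*I*√2 ≈ -6.6248e+12 + 3.6212e+9*I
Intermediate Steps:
d(V) = √2*√V (d(V) = √(2*V) = √2*√V)
A = 2400 (A = -30*(-80) = 2400)
f = 397575024 - 153670*I*√2 (f = (-22519 - 8215)*(√2*√(-25) - 12936) = -30734*(√2*(5*I) - 12936) = -30734*(5*I*√2 - 12936) = -30734*(-12936 + 5*I*√2) = 397575024 - 153670*I*√2 ≈ 3.9758e+8 - 2.1732e+5*I)
(f + A)*(-41309 + 24646) = ((397575024 - 153670*I*√2) + 2400)*(-41309 + 24646) = (397577424 - 153670*I*√2)*(-16663) = -6624832616112 + 2560603210*I*√2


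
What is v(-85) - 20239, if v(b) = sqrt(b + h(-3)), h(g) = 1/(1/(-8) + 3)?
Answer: -20239 + I*sqrt(44781)/23 ≈ -20239.0 + 9.2007*I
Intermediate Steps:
h(g) = 8/23 (h(g) = 1/(-1/8 + 3) = 1/(23/8) = 8/23)
v(b) = sqrt(8/23 + b) (v(b) = sqrt(b + 8/23) = sqrt(8/23 + b))
v(-85) - 20239 = sqrt(184 + 529*(-85))/23 - 20239 = sqrt(184 - 44965)/23 - 20239 = sqrt(-44781)/23 - 20239 = (I*sqrt(44781))/23 - 20239 = I*sqrt(44781)/23 - 20239 = -20239 + I*sqrt(44781)/23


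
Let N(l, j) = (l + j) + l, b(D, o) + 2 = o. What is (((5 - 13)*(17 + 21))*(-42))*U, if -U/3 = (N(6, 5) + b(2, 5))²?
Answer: -15321600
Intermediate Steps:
b(D, o) = -2 + o
N(l, j) = j + 2*l (N(l, j) = (j + l) + l = j + 2*l)
U = -1200 (U = -3*((5 + 2*6) + (-2 + 5))² = -3*((5 + 12) + 3)² = -3*(17 + 3)² = -3*20² = -3*400 = -1200)
(((5 - 13)*(17 + 21))*(-42))*U = (((5 - 13)*(17 + 21))*(-42))*(-1200) = (-8*38*(-42))*(-1200) = -304*(-42)*(-1200) = 12768*(-1200) = -15321600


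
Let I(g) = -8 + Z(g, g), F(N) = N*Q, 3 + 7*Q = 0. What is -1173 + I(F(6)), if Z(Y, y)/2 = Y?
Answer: -8303/7 ≈ -1186.1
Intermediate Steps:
Q = -3/7 (Q = -3/7 + (⅐)*0 = -3/7 + 0 = -3/7 ≈ -0.42857)
F(N) = -3*N/7 (F(N) = N*(-3/7) = -3*N/7)
Z(Y, y) = 2*Y
I(g) = -8 + 2*g
-1173 + I(F(6)) = -1173 + (-8 + 2*(-3/7*6)) = -1173 + (-8 + 2*(-18/7)) = -1173 + (-8 - 36/7) = -1173 - 92/7 = -8303/7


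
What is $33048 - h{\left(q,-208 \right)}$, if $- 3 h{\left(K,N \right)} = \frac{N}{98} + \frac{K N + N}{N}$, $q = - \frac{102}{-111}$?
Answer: $\frac{59915901}{1813} \approx 33048.0$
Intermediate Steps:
$q = \frac{34}{37}$ ($q = \left(-102\right) \left(- \frac{1}{111}\right) = \frac{34}{37} \approx 0.91892$)
$h{\left(K,N \right)} = - \frac{N}{294} - \frac{N + K N}{3 N}$ ($h{\left(K,N \right)} = - \frac{\frac{N}{98} + \frac{K N + N}{N}}{3} = - \frac{N \frac{1}{98} + \frac{N + K N}{N}}{3} = - \frac{\frac{N}{98} + \frac{N + K N}{N}}{3} = - \frac{N}{294} - \frac{N + K N}{3 N}$)
$33048 - h{\left(q,-208 \right)} = 33048 - \left(- \frac{1}{3} - \frac{34}{111} - - \frac{104}{147}\right) = 33048 - \left(- \frac{1}{3} - \frac{34}{111} + \frac{104}{147}\right) = 33048 - \frac{123}{1813} = \frac{59915901}{1813}$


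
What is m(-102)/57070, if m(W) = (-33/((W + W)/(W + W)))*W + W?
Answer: 1632/28535 ≈ 0.057193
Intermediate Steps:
m(W) = -32*W (m(W) = (-33/((2*W)/((2*W))))*W + W = (-33/((2*W)*(1/(2*W))))*W + W = (-33/1)*W + W = (-33*1)*W + W = -33*W + W = -32*W)
m(-102)/57070 = -32*(-102)/57070 = 3264*(1/57070) = 1632/28535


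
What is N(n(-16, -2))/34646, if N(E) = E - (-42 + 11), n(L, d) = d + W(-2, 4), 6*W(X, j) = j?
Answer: 89/103938 ≈ 0.00085628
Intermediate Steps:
W(X, j) = j/6
n(L, d) = ⅔ + d (n(L, d) = d + (⅙)*4 = d + ⅔ = ⅔ + d)
N(E) = 31 + E (N(E) = E - 1*(-31) = E + 31 = 31 + E)
N(n(-16, -2))/34646 = (31 + (⅔ - 2))/34646 = (31 - 4/3)*(1/34646) = (89/3)*(1/34646) = 89/103938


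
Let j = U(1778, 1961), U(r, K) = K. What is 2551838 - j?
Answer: 2549877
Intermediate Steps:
j = 1961
2551838 - j = 2551838 - 1*1961 = 2551838 - 1961 = 2549877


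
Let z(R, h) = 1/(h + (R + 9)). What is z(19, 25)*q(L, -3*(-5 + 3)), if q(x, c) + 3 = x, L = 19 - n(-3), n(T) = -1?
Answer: 17/53 ≈ 0.32075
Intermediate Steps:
L = 20 (L = 19 - 1*(-1) = 19 + 1 = 20)
z(R, h) = 1/(9 + R + h) (z(R, h) = 1/(h + (9 + R)) = 1/(9 + R + h))
q(x, c) = -3 + x
z(19, 25)*q(L, -3*(-5 + 3)) = (-3 + 20)/(9 + 19 + 25) = 17/53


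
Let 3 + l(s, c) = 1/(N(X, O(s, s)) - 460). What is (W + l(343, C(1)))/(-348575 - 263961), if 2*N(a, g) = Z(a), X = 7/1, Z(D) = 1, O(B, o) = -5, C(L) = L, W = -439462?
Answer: 403868337/562920584 ≈ 0.71745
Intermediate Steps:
X = 7 (X = 7*1 = 7)
N(a, g) = ½ (N(a, g) = (½)*1 = ½)
l(s, c) = -2759/919 (l(s, c) = -3 + 1/(½ - 460) = -3 + 1/(-919/2) = -3 - 2/919 = -2759/919)
(W + l(343, C(1)))/(-348575 - 263961) = (-439462 - 2759/919)/(-348575 - 263961) = -403868337/919/(-612536) = -403868337/919*(-1/612536) = 403868337/562920584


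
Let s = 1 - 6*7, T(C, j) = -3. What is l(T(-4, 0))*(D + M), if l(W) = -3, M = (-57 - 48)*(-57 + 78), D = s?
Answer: 6738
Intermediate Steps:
s = -41 (s = 1 - 42 = -41)
D = -41
M = -2205 (M = -105*21 = -2205)
l(T(-4, 0))*(D + M) = -3*(-41 - 2205) = -3*(-2246) = 6738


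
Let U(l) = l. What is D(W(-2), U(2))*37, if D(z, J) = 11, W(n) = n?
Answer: 407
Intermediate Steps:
D(W(-2), U(2))*37 = 11*37 = 407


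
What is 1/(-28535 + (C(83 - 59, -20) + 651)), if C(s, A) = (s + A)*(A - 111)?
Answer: -1/28408 ≈ -3.5201e-5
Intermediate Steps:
C(s, A) = (-111 + A)*(A + s) (C(s, A) = (A + s)*(-111 + A) = (-111 + A)*(A + s))
1/(-28535 + (C(83 - 59, -20) + 651)) = 1/(-28535 + (((-20)² - 111*(-20) - 111*(83 - 59) - 20*(83 - 59)) + 651)) = 1/(-28535 + ((400 + 2220 - 111*24 - 20*24) + 651)) = 1/(-28535 + ((400 + 2220 - 2664 - 480) + 651)) = 1/(-28535 + (-524 + 651)) = 1/(-28535 + 127) = 1/(-28408) = -1/28408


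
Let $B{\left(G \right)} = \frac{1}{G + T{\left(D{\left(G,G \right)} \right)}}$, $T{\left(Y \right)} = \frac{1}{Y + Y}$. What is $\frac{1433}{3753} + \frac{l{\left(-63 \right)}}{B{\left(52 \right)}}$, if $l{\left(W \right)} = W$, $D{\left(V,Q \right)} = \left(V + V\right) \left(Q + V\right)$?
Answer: $- \frac{265930957079}{81184896} \approx -3275.6$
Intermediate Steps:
$D{\left(V,Q \right)} = 2 V \left(Q + V\right)$
$T{\left(Y \right)} = \frac{1}{2 Y}$
$B{\left(G \right)} = \frac{1}{G + \frac{1}{8 G^{2}}}$ ($B{\left(G \right)} = \frac{1}{G + \frac{1}{2 \cdot 2 G \left(G + G\right)}} = \frac{1}{G + \frac{1}{2 \cdot 2 G 2 G}} = \frac{1}{G + \frac{1}{2 \cdot 4 G^{2}}} = \frac{1}{G + \frac{\frac{1}{4} \frac{1}{G^{2}}}{2}} = \frac{1}{G + \frac{1}{8 G^{2}}}$)
$\frac{1433}{3753} + \frac{l{\left(-63 \right)}}{B{\left(52 \right)}} = \frac{1433}{3753} - \frac{63}{8 \cdot 52^{2} \frac{1}{1 + 8 \cdot 52^{3}}} = 1433 \cdot \frac{1}{3753} - \frac{63}{8 \cdot 2704 \frac{1}{1 + 8 \cdot 140608}} = \frac{1433}{3753} - \frac{63}{8 \cdot 2704 \frac{1}{1 + 1124864}} = \frac{1433}{3753} - \frac{63}{8 \cdot 2704 \cdot \frac{1}{1124865}} = \frac{1433}{3753} - \frac{63}{\frac{21632}{1124865}} = \frac{1433}{3753} - \frac{70866495}{21632} = - \frac{265930957079}{81184896}$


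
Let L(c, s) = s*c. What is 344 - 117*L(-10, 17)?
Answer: 20234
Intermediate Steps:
L(c, s) = c*s
344 - 117*L(-10, 17) = 344 - (-1170)*17 = 344 - 117*(-170) = 344 + 19890 = 20234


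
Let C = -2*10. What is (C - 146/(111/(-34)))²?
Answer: 7529536/12321 ≈ 611.11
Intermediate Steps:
C = -20
(C - 146/(111/(-34)))² = (-20 - 146/(111/(-34)))² = (-20 - 146/(111*(-1/34)))² = (-20 - 146/(-111/34))² = (-20 - 146*(-34/111))² = (-20 + 4964/111)² = (2744/111)² = 7529536/12321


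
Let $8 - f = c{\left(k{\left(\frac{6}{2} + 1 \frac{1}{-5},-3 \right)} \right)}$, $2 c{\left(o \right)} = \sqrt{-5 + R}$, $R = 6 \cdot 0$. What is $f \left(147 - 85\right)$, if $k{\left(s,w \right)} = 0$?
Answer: $496 - 31 i \sqrt{5} \approx 496.0 - 69.318 i$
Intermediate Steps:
$R = 0$
$c{\left(o \right)} = \frac{i \sqrt{5}}{2}$ ($c{\left(o \right)} = \frac{\sqrt{-5 + 0}}{2} = \frac{\sqrt{-5}}{2} = \frac{i \sqrt{5}}{2}$)
$f = 8 - \frac{i \sqrt{5}}{2} \approx 8.0 - 1.118 i$
$f \left(147 - 85\right) = \left(8 - \frac{i \sqrt{5}}{2}\right) \left(147 - 85\right) = \left(8 - \frac{i \sqrt{5}}{2}\right) 62 = 496 - 31 i \sqrt{5}$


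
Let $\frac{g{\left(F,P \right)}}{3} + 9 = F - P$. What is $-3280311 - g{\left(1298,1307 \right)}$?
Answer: $-3280257$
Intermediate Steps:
$g{\left(F,P \right)} = -27 - 3 P + 3 F$ ($g{\left(F,P \right)} = -27 + 3 \left(F - P\right) = -27 + \left(- 3 P + 3 F\right) = -27 - 3 P + 3 F$)
$-3280311 - g{\left(1298,1307 \right)} = -3280311 - \left(-27 - 3921 + 3 \cdot 1298\right) = -3280311 - \left(-27 - 3921 + 3894\right) = -3280311 - -54 = -3280311 + 54 = -3280257$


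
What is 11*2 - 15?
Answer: 7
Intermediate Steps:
11*2 - 15 = 22 - 15 = 7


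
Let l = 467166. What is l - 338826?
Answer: 128340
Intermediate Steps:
l - 338826 = 467166 - 338826 = 128340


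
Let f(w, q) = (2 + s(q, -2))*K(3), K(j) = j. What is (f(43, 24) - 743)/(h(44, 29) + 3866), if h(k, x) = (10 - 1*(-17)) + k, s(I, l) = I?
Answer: -665/3937 ≈ -0.16891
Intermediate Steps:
h(k, x) = 27 + k (h(k, x) = (10 + 17) + k = 27 + k)
f(w, q) = 6 + 3*q (f(w, q) = (2 + q)*3 = 6 + 3*q)
(f(43, 24) - 743)/(h(44, 29) + 3866) = ((6 + 3*24) - 743)/((27 + 44) + 3866) = ((6 + 72) - 743)/(71 + 3866) = (78 - 743)/3937 = -665*1/3937 = -665/3937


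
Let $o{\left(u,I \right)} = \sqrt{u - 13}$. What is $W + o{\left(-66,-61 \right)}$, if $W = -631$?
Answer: $-631 + i \sqrt{79} \approx -631.0 + 8.8882 i$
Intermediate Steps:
$o{\left(u,I \right)} = \sqrt{-13 + u}$
$W + o{\left(-66,-61 \right)} = -631 + \sqrt{-13 - 66} = -631 + \sqrt{-79} = -631 + i \sqrt{79}$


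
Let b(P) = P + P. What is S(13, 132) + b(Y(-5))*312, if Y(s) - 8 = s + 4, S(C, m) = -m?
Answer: 4236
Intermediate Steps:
Y(s) = 12 + s (Y(s) = 8 + (s + 4) = 8 + (4 + s) = 12 + s)
b(P) = 2*P
S(13, 132) + b(Y(-5))*312 = -1*132 + (2*(12 - 5))*312 = -132 + (2*7)*312 = -132 + 14*312 = -132 + 4368 = 4236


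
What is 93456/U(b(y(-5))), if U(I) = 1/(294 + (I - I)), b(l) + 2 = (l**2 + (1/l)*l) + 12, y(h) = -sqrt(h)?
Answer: 27476064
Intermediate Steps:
b(l) = 11 + l**2 (b(l) = -2 + ((l**2 + (1/l)*l) + 12) = -2 + ((l**2 + l/l) + 12) = -2 + ((l**2 + 1) + 12) = -2 + ((1 + l**2) + 12) = -2 + (13 + l**2) = 11 + l**2)
U(I) = 1/294 (U(I) = 1/(294 + 0) = 1/294)
93456/U(b(y(-5))) = 93456/(1/294) = 93456*294 = 27476064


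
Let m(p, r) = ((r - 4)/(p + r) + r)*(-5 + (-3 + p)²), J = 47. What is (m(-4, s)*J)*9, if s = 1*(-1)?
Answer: 0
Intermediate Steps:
s = -1
m(p, r) = (-5 + (-3 + p)²)*(r + (-4 + r)/(p + r)) (m(p, r) = ((-4 + r)/(p + r) + r)*(-5 + (-3 + p)²) = (r + (-4 + r)/(p + r))*(-5 + (-3 + p)²) = (-5 + (-3 + p)²)*(r + (-4 + r)/(p + r)))
(m(-4, s)*J)*9 = (((20 - 5*(-1) - 5*(-1)² - 4*(-3 - 4)² - (-3 - 4)² + (-1)²*(-3 - 4)² - 5*(-4)*(-1) - 4*(-1)*(-3 - 4)²)/(-4 - 1))*47)*9 = (((20 + 5 - 5*1 - 4*(-7)² - 1*(-7)² + 1*(-7)² - 20 - 4*(-1)*(-7)²)/(-5))*47)*9 = (-(20 + 5 - 5 - 4*49 - 1*49 + 1*49 - 20 - 4*(-1)*49)/5*47)*9 = (-(20 + 5 - 5 - 196 - 49 + 49 - 20 + 196)/5*47)*9 = (-⅕*0*47)*9 = (0*47)*9 = 0*9 = 0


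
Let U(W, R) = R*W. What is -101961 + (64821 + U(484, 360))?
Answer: 137100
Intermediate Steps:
-101961 + (64821 + U(484, 360)) = -101961 + (64821 + 360*484) = -101961 + (64821 + 174240) = -101961 + 239061 = 137100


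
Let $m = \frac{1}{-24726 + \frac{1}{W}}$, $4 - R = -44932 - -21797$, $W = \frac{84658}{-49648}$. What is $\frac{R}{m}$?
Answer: $- \frac{24218473177242}{42329} \approx -5.7215 \cdot 10^{8}$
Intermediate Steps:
$W = - \frac{42329}{24824}$ ($W = 84658 \left(- \frac{1}{49648}\right) = - \frac{42329}{24824} \approx -1.7052$)
$R = 23139$ ($R = 4 - \left(-44932 - -21797\right) = 4 - \left(-44932 + 21797\right) = 4 - -23135 = 4 + 23135 = 23139$)
$m = - \frac{42329}{1046651678}$ ($m = \frac{1}{-24726 + \frac{1}{- \frac{42329}{24824}}} = \frac{1}{-24726 - \frac{24824}{42329}} = \frac{1}{- \frac{1046651678}{42329}} = - \frac{42329}{1046651678} \approx -4.0442 \cdot 10^{-5}$)
$\frac{R}{m} = \frac{23139}{- \frac{42329}{1046651678}} = 23139 \left(- \frac{1046651678}{42329}\right) = - \frac{24218473177242}{42329}$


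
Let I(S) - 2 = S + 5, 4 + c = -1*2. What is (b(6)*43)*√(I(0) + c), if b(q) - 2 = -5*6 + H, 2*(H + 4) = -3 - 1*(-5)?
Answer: -1333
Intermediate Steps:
H = -3 (H = -4 + (-3 - 1*(-5))/2 = -4 + (-3 + 5)/2 = -4 + (½)*2 = -4 + 1 = -3)
b(q) = -31 (b(q) = 2 + (-5*6 - 3) = 2 + (-30 - 3) = 2 - 33 = -31)
c = -6 (c = -4 - 1*2 = -4 - 2 = -6)
I(S) = 7 + S (I(S) = 2 + (S + 5) = 2 + (5 + S) = 7 + S)
(b(6)*43)*√(I(0) + c) = (-31*43)*√((7 + 0) - 6) = -1333*√(7 - 6) = -1333*√1 = -1333*1 = -1333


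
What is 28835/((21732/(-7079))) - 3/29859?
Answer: -2031635892377/216298596 ≈ -9392.7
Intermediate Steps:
28835/((21732/(-7079))) - 3/29859 = 28835/((21732*(-1/7079))) - 3*1/29859 = 28835/(-21732/7079) - 1/9953 = 28835*(-7079/21732) - 1/9953 = -204122965/21732 - 1/9953 = -2031635892377/216298596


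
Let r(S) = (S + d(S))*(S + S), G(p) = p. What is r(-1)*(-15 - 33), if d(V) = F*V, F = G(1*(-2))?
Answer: 96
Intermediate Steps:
F = -2 (F = 1*(-2) = -2)
d(V) = -2*V
r(S) = -2*S² (r(S) = (S - 2*S)*(S + S) = (-S)*(2*S) = -2*S²)
r(-1)*(-15 - 33) = (-2*(-1)²)*(-15 - 33) = -2*1*(-48) = -2*(-48) = 96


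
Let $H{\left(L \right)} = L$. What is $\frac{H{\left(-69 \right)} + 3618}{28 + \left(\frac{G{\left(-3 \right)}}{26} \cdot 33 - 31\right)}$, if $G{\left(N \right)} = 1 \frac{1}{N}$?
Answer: $- \frac{92274}{89} \approx -1036.8$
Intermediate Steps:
$G{\left(N \right)} = \frac{1}{N}$
$\frac{H{\left(-69 \right)} + 3618}{28 + \left(\frac{G{\left(-3 \right)}}{26} \cdot 33 - 31\right)} = \frac{-69 + 3618}{28 - \left(31 - \frac{1}{\left(-3\right) 26} \cdot 33\right)} = \frac{3549}{28 - \left(31 - \left(- \frac{1}{3}\right) \frac{1}{26} \cdot 33\right)} = \frac{3549}{28 - \frac{817}{26}} = \frac{3549}{- \frac{89}{26}} = 3549 \left(- \frac{26}{89}\right) = - \frac{92274}{89}$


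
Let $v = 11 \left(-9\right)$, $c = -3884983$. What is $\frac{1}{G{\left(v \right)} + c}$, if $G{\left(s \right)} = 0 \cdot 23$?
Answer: $- \frac{1}{3884983} \approx -2.574 \cdot 10^{-7}$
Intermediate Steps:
$v = -99$
$G{\left(s \right)} = 0$
$\frac{1}{G{\left(v \right)} + c} = \frac{1}{0 - 3884983} = \frac{1}{-3884983} = - \frac{1}{3884983}$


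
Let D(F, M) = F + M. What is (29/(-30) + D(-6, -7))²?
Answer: 175561/900 ≈ 195.07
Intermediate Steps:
(29/(-30) + D(-6, -7))² = (29/(-30) + (-6 - 7))² = (29*(-1/30) - 13)² = (-29/30 - 13)² = (-419/30)² = 175561/900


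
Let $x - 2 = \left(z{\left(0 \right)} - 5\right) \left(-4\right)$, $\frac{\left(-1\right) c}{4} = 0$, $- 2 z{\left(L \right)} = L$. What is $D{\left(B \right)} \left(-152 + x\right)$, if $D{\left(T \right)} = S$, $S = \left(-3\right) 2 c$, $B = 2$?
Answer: $0$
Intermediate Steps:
$z{\left(L \right)} = - \frac{L}{2}$
$c = 0$ ($c = \left(-4\right) 0 = 0$)
$S = 0$ ($S = \left(-3\right) 2 \cdot 0 = \left(-6\right) 0 = 0$)
$D{\left(T \right)} = 0$
$x = 22$ ($x = 2 + \left(\left(- \frac{1}{2}\right) 0 - 5\right) \left(-4\right) = 2 + \left(0 - 5\right) \left(-4\right) = 2 - -20 = 2 + 20 = 22$)
$D{\left(B \right)} \left(-152 + x\right) = 0 \left(-152 + 22\right) = 0 \left(-130\right) = 0$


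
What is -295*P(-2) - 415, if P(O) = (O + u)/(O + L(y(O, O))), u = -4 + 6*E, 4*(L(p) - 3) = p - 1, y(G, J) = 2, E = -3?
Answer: 5249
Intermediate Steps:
L(p) = 11/4 + p/4 (L(p) = 3 + (p - 1)/4 = 3 + (-1 + p)/4 = 3 + (-1/4 + p/4) = 11/4 + p/4)
u = -22 (u = -4 + 6*(-3) = -4 - 18 = -22)
P(O) = (-22 + O)/(13/4 + O) (P(O) = (O - 22)/(O + (11/4 + (1/4)*2)) = (-22 + O)/(O + (11/4 + 1/2)) = (-22 + O)/(O + 13/4) = (-22 + O)/(13/4 + O))
-295*P(-2) - 415 = -1180*(-22 - 2)/(13 + 4*(-2)) - 415 = -1180*(-24)/(13 - 8) - 415 = -1180*(-24)/5 - 415 = -295*(-96/5) - 415 = 5664 - 415 = 5249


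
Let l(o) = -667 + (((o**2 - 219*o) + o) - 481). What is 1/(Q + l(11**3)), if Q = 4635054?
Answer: 1/6115309 ≈ 1.6352e-7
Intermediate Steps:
l(o) = -1148 + o**2 - 218*o (l(o) = -667 + ((o**2 - 218*o) - 481) = -667 + (-481 + o**2 - 218*o) = -1148 + o**2 - 218*o)
1/(Q + l(11**3)) = 1/(4635054 + (-1148 + (11**3)**2 - 218*11**3)) = 1/(4635054 + (-1148 + 1331**2 - 218*1331)) = 1/(4635054 + (-1148 + 1771561 - 290158)) = 1/(4635054 + 1480255) = 1/6115309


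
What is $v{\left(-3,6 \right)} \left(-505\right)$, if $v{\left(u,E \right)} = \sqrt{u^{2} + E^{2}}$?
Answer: $- 1515 \sqrt{5} \approx -3387.6$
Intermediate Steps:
$v{\left(u,E \right)} = \sqrt{E^{2} + u^{2}}$
$v{\left(-3,6 \right)} \left(-505\right) = \sqrt{6^{2} + \left(-3\right)^{2}} \left(-505\right) = \sqrt{36 + 9} \left(-505\right) = \sqrt{45} \left(-505\right) = 3 \sqrt{5} \left(-505\right) = - 1515 \sqrt{5}$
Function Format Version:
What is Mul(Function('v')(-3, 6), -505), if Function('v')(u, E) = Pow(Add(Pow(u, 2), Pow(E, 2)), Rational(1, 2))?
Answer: Mul(-1515, Pow(5, Rational(1, 2))) ≈ -3387.6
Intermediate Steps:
Function('v')(u, E) = Pow(Add(Pow(E, 2), Pow(u, 2)), Rational(1, 2))
Mul(Function('v')(-3, 6), -505) = Mul(Pow(Add(Pow(6, 2), Pow(-3, 2)), Rational(1, 2)), -505) = Mul(Pow(Add(36, 9), Rational(1, 2)), -505) = Mul(Pow(45, Rational(1, 2)), -505) = Mul(Mul(3, Pow(5, Rational(1, 2))), -505) = Mul(-1515, Pow(5, Rational(1, 2)))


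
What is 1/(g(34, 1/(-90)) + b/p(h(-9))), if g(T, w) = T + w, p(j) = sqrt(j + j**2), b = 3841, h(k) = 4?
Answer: -5985/129689594 + 67635*sqrt(5)/129689594 ≈ 0.0011200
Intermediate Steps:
1/(g(34, 1/(-90)) + b/p(h(-9))) = 1/((34 + 1/(-90)) + 3841/(sqrt(4*(1 + 4)))) = 1/((34 - 1/90) + 3841/(sqrt(4*5))) = 1/(3059/90 + 3841/(sqrt(20))) = 1/(3059/90 + 3841/((2*sqrt(5)))) = 1/(3059/90 + 3841*(sqrt(5)/10)) = 1/(3059/90 + 3841*sqrt(5)/10)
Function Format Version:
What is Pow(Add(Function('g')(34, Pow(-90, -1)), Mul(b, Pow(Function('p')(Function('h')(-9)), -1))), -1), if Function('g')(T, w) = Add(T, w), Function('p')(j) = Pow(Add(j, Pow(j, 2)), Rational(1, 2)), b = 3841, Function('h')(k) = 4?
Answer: Add(Rational(-5985, 129689594), Mul(Rational(67635, 129689594), Pow(5, Rational(1, 2)))) ≈ 0.0011200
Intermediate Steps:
Pow(Add(Function('g')(34, Pow(-90, -1)), Mul(b, Pow(Function('p')(Function('h')(-9)), -1))), -1) = Pow(Add(Add(34, Pow(-90, -1)), Mul(3841, Pow(Pow(Mul(4, Add(1, 4)), Rational(1, 2)), -1))), -1) = Pow(Add(Add(34, Rational(-1, 90)), Mul(3841, Pow(Pow(Mul(4, 5), Rational(1, 2)), -1))), -1) = Pow(Add(Rational(3059, 90), Mul(3841, Pow(Pow(20, Rational(1, 2)), -1))), -1) = Pow(Add(Rational(3059, 90), Mul(3841, Pow(Mul(2, Pow(5, Rational(1, 2))), -1))), -1) = Pow(Add(Rational(3059, 90), Mul(3841, Mul(Rational(1, 10), Pow(5, Rational(1, 2))))), -1) = Pow(Add(Rational(3059, 90), Mul(Rational(3841, 10), Pow(5, Rational(1, 2)))), -1)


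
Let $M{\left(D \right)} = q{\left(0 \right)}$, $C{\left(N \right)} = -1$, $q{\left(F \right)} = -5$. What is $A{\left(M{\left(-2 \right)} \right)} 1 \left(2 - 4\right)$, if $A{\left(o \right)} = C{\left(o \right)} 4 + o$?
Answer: $18$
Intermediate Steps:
$M{\left(D \right)} = -5$
$A{\left(o \right)} = -4 + o$ ($A{\left(o \right)} = \left(-1\right) 4 + o = -4 + o$)
$A{\left(M{\left(-2 \right)} \right)} 1 \left(2 - 4\right) = \left(-4 - 5\right) 1 \left(2 - 4\right) = - 9 \cdot 1 \left(-2\right) = \left(-9\right) \left(-2\right) = 18$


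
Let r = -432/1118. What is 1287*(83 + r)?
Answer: 4571919/43 ≈ 1.0632e+5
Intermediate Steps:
r = -216/559 (r = -432*1/1118 = -216/559 ≈ -0.38640)
1287*(83 + r) = 1287*(83 - 216/559) = 1287*(46181/559) = 4571919/43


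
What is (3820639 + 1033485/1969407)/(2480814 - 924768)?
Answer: 1254065704093/510747980787 ≈ 2.4554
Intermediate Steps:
(3820639 + 1033485/1969407)/(2480814 - 924768) = (3820639 + 1033485*(1/1969407))/1556046 = (3820639 + 344495/656469)*(1/1556046) = (2508131408186/656469)*(1/1556046) = 1254065704093/510747980787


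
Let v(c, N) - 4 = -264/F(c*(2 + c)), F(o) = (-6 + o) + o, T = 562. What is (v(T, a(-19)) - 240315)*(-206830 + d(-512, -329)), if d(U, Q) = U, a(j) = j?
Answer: 478584141921378/9605 ≈ 4.9827e+10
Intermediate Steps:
F(o) = -6 + 2*o
v(c, N) = 4 - 264/(-6 + 2*c*(2 + c)) (v(c, N) = 4 - 264/(-6 + 2*(c*(2 + c))) = 4 - 264/(-6 + 2*c*(2 + c)))
(v(T, a(-19)) - 240315)*(-206830 + d(-512, -329)) = (4*(-36 + 562**2 + 2*562)/(-3 + 562**2 + 2*562) - 240315)*(-206830 - 512) = (4*(-36 + 315844 + 1124)/(-3 + 315844 + 1124) - 240315)*(-207342) = (4*316932/316965 - 240315)*(-207342) = (4*(1/316965)*316932 - 240315)*(-207342) = (38416/9605 - 240315)*(-207342) = -2308187159/9605*(-207342) = 478584141921378/9605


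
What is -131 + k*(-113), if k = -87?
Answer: 9700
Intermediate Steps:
-131 + k*(-113) = -131 - 87*(-113) = -131 + 9831 = 9700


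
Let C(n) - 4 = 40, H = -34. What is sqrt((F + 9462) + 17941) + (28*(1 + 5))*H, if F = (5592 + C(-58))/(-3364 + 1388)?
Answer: -5712 + sqrt(6686622462)/494 ≈ -5546.5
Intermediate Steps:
C(n) = 44 (C(n) = 4 + 40 = 44)
F = -1409/494 (F = (5592 + 44)/(-3364 + 1388) = 5636/(-1976) = 5636*(-1/1976) = -1409/494 ≈ -2.8522)
sqrt((F + 9462) + 17941) + (28*(1 + 5))*H = sqrt((-1409/494 + 9462) + 17941) + (28*(1 + 5))*(-34) = sqrt(4672819/494 + 17941) + (28*6)*(-34) = sqrt(13535673/494) + 168*(-34) = sqrt(6686622462)/494 - 5712 = -5712 + sqrt(6686622462)/494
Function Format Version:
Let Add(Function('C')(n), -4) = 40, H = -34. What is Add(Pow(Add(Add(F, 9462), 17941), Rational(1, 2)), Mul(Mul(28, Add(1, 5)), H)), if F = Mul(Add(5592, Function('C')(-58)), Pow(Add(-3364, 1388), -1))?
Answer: Add(-5712, Mul(Rational(1, 494), Pow(6686622462, Rational(1, 2)))) ≈ -5546.5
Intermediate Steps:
Function('C')(n) = 44 (Function('C')(n) = Add(4, 40) = 44)
F = Rational(-1409, 494) (F = Mul(Add(5592, 44), Pow(Add(-3364, 1388), -1)) = Mul(5636, Pow(-1976, -1)) = Mul(5636, Rational(-1, 1976)) = Rational(-1409, 494) ≈ -2.8522)
Add(Pow(Add(Add(F, 9462), 17941), Rational(1, 2)), Mul(Mul(28, Add(1, 5)), H)) = Add(Pow(Add(Add(Rational(-1409, 494), 9462), 17941), Rational(1, 2)), Mul(Mul(28, Add(1, 5)), -34)) = Add(Pow(Add(Rational(4672819, 494), 17941), Rational(1, 2)), Mul(Mul(28, 6), -34)) = Add(Pow(Rational(13535673, 494), Rational(1, 2)), Mul(168, -34)) = Add(Mul(Rational(1, 494), Pow(6686622462, Rational(1, 2))), -5712) = Add(-5712, Mul(Rational(1, 494), Pow(6686622462, Rational(1, 2))))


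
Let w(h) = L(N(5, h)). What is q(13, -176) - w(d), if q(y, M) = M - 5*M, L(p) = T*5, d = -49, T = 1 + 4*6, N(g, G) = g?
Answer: 579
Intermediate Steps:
T = 25 (T = 1 + 24 = 25)
L(p) = 125 (L(p) = 25*5 = 125)
q(y, M) = -4*M
w(h) = 125
q(13, -176) - w(d) = -4*(-176) - 1*125 = 704 - 125 = 579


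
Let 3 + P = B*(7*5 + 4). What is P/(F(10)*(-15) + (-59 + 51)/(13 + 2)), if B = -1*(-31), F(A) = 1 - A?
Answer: 18090/2017 ≈ 8.9688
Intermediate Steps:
B = 31
P = 1206 (P = -3 + 31*(7*5 + 4) = -3 + 31*(35 + 4) = -3 + 31*39 = -3 + 1209 = 1206)
P/(F(10)*(-15) + (-59 + 51)/(13 + 2)) = 1206/((1 - 1*10)*(-15) + (-59 + 51)/(13 + 2)) = 1206/((1 - 10)*(-15) - 8/15) = 1206/(-9*(-15) - 8*1/15) = 1206/(135 - 8/15) = 1206/(2017/15) = 1206*(15/2017) = 18090/2017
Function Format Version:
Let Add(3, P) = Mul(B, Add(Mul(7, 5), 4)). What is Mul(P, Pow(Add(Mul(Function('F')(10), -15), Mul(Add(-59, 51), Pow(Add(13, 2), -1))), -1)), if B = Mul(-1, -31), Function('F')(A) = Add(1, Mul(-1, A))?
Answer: Rational(18090, 2017) ≈ 8.9688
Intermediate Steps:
B = 31
P = 1206 (P = Add(-3, Mul(31, Add(Mul(7, 5), 4))) = Add(-3, Mul(31, Add(35, 4))) = Add(-3, Mul(31, 39)) = Add(-3, 1209) = 1206)
Mul(P, Pow(Add(Mul(Function('F')(10), -15), Mul(Add(-59, 51), Pow(Add(13, 2), -1))), -1)) = Mul(1206, Pow(Add(Mul(Add(1, Mul(-1, 10)), -15), Mul(Add(-59, 51), Pow(Add(13, 2), -1))), -1)) = Mul(1206, Pow(Add(Mul(Add(1, -10), -15), Mul(-8, Pow(15, -1))), -1)) = Mul(1206, Pow(Add(Mul(-9, -15), Mul(-8, Rational(1, 15))), -1)) = Mul(1206, Pow(Add(135, Rational(-8, 15)), -1)) = Mul(1206, Pow(Rational(2017, 15), -1)) = Mul(1206, Rational(15, 2017)) = Rational(18090, 2017)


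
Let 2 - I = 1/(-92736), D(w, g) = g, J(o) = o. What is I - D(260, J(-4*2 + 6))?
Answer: 370945/92736 ≈ 4.0000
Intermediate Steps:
I = 185473/92736 (I = 2 - 1/(-92736) = 2 - 1*(-1/92736) = 2 + 1/92736 = 185473/92736 ≈ 2.0000)
I - D(260, J(-4*2 + 6)) = 185473/92736 - (-4*2 + 6) = 185473/92736 - (-8 + 6) = 185473/92736 - 1*(-2) = 185473/92736 + 2 = 370945/92736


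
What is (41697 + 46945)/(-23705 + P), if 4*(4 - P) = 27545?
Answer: -354568/122349 ≈ -2.8980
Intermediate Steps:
P = -27529/4 (P = 4 - 1/4*27545 = 4 - 27545/4 = -27529/4 ≈ -6882.3)
(41697 + 46945)/(-23705 + P) = (41697 + 46945)/(-23705 - 27529/4) = 88642/(-122349/4) = 88642*(-4/122349) = -354568/122349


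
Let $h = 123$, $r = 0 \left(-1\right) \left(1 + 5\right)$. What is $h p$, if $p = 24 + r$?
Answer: $2952$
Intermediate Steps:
$r = 0$ ($r = 0 \cdot 6 = 0$)
$p = 24$ ($p = 24 + 0 = 24$)
$h p = 123 \cdot 24 = 2952$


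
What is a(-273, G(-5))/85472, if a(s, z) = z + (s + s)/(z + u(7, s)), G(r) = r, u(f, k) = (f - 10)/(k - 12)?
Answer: 4125/3376144 ≈ 0.0012218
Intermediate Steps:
u(f, k) = (-10 + f)/(-12 + k)
a(s, z) = z + 2*s/(z - 3/(-12 + s)) (a(s, z) = z + (s + s)/(z + (-10 + 7)/(-12 + s)) = z + (2*s)/(z - 3/(-12 + s)) = z + 2*s/(z - 3/(-12 + s)))
a(-273, G(-5))/85472 = ((-3*(-5) + (-12 - 273)*((-5)² + 2*(-273)))/(-3 - 5*(-12 - 273)))/85472 = ((15 - 285*(25 - 546))/(-3 - 5*(-285)))*(1/85472) = ((15 - 285*(-521))/(-3 + 1425))*(1/85472) = ((15 + 148485)/1422)*(1/85472) = ((1/1422)*148500)*(1/85472) = (8250/79)*(1/85472) = 4125/3376144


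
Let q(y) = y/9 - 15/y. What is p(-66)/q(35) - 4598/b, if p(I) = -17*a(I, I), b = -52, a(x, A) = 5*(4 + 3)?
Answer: -118357/1417 ≈ -83.526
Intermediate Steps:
a(x, A) = 35 (a(x, A) = 5*7 = 35)
q(y) = -15/y + y/9 (q(y) = y*(1/9) - 15/y = y/9 - 15/y = -15/y + y/9)
p(I) = -595 (p(I) = -17*35 = -595)
p(-66)/q(35) - 4598/b = -595/(-15/35 + (1/9)*35) - 4598/(-52) = -595/(-15*1/35 + 35/9) - 4598*(-1/52) = -595/(-3/7 + 35/9) + 2299/26 = -595/218/63 + 2299/26 = -595*63/218 + 2299/26 = -37485/218 + 2299/26 = -118357/1417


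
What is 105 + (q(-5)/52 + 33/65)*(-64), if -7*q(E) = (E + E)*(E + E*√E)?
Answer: 36991/455 + 800*I*√5/91 ≈ 81.299 + 19.658*I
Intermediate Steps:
q(E) = -2*E*(E + E^(3/2))/7 (q(E) = -(E + E)*(E + E*√E)/7 = -2*E*(E + E^(3/2))/7)
105 + (q(-5)/52 + 33/65)*(-64) = 105 + ((-2/7*(-5)² - 50*I*√5/7)/52 + 33/65)*(-64) = 105 + ((-2/7*25 - 50*I*√5/7)*(1/52) + 33*(1/65))*(-64) = 105 + ((-50/7 - 50*I*√5/7)*(1/52) + 33/65)*(-64) = 105 + ((-25/182 - 25*I*√5/182) + 33/65)*(-64) = 105 + (337/910 - 25*I*√5/182)*(-64) = 105 + (-10784/455 + 800*I*√5/91) = 36991/455 + 800*I*√5/91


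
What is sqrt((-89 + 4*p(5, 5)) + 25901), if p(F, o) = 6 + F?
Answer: 16*sqrt(101) ≈ 160.80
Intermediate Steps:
sqrt((-89 + 4*p(5, 5)) + 25901) = sqrt((-89 + 4*(6 + 5)) + 25901) = sqrt((-89 + 4*11) + 25901) = sqrt((-89 + 44) + 25901) = sqrt(-45 + 25901) = sqrt(25856) = 16*sqrt(101)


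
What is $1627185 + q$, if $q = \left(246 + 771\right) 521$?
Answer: $2157042$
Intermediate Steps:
$q = 529857$ ($q = 1017 \cdot 521 = 529857$)
$1627185 + q = 1627185 + 529857 = 2157042$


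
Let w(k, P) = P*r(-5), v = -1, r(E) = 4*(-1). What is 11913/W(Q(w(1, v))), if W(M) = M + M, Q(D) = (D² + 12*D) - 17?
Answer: 11913/94 ≈ 126.73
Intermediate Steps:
r(E) = -4
w(k, P) = -4*P (w(k, P) = P*(-4) = -4*P)
Q(D) = -17 + D² + 12*D
W(M) = 2*M
11913/W(Q(w(1, v))) = 11913/((2*(-17 + (-4*(-1))² + 12*(-4*(-1))))) = 11913/((2*(-17 + 4² + 12*4))) = 11913/((2*(-17 + 16 + 48))) = 11913/((2*47)) = 11913/94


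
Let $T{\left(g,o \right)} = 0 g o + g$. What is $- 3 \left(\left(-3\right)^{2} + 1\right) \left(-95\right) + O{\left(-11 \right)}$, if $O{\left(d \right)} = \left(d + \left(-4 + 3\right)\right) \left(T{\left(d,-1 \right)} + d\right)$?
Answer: $3114$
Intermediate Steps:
$T{\left(g,o \right)} = g$ ($T{\left(g,o \right)} = 0 o + g = 0 + g = g$)
$O{\left(d \right)} = 2 d \left(-1 + d\right)$ ($O{\left(d \right)} = \left(d + \left(-4 + 3\right)\right) \left(d + d\right) = \left(d - 1\right) 2 d = \left(-1 + d\right) 2 d = 2 d \left(-1 + d\right)$)
$- 3 \left(\left(-3\right)^{2} + 1\right) \left(-95\right) + O{\left(-11 \right)} = - 3 \left(\left(-3\right)^{2} + 1\right) \left(-95\right) + 2 \left(-11\right) \left(-1 - 11\right) = - 3 \left(9 + 1\right) \left(-95\right) + 2 \left(-11\right) \left(-12\right) = \left(-3\right) 10 \left(-95\right) + 264 = \left(-30\right) \left(-95\right) + 264 = 2850 + 264 = 3114$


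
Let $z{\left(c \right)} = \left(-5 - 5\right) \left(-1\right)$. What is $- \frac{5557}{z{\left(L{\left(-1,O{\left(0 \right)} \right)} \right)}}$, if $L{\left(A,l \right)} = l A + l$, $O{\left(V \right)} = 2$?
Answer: $- \frac{5557}{10} \approx -555.7$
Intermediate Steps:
$L{\left(A,l \right)} = l + A l$ ($L{\left(A,l \right)} = A l + l = l + A l$)
$z{\left(c \right)} = 10$ ($z{\left(c \right)} = \left(-10\right) \left(-1\right) = 10$)
$- \frac{5557}{z{\left(L{\left(-1,O{\left(0 \right)} \right)} \right)}} = - \frac{5557}{10}$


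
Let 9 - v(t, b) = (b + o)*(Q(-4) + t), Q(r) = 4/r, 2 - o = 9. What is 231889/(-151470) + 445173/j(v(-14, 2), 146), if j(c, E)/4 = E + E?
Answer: 33579753979/88458480 ≈ 379.61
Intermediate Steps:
o = -7 (o = 2 - 1*9 = 2 - 9 = -7)
v(t, b) = 9 - (-1 + t)*(-7 + b) (v(t, b) = 9 - (b - 7)*(4/(-4) + t) = 9 - (-7 + b)*(4*(-1/4) + t) = 9 - (-7 + b)*(-1 + t) = 9 - (-1 + t)*(-7 + b))
j(c, E) = 8*E (j(c, E) = 4*(E + E) = 4*(2*E) = 8*E)
231889/(-151470) + 445173/j(v(-14, 2), 146) = 231889/(-151470) + 445173/((8*146)) = 231889*(-1/151470) + 445173/1168 = -231889/151470 + 445173*(1/1168) = -231889/151470 + 445173/1168 = 33579753979/88458480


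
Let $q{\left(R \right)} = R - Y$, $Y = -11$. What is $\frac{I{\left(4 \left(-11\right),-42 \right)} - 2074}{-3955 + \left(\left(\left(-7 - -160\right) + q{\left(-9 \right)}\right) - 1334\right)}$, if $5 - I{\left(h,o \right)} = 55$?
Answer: $\frac{1062}{2567} \approx 0.41371$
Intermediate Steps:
$q{\left(R \right)} = 11 + R$ ($q{\left(R \right)} = R - -11 = R + 11 = 11 + R$)
$I{\left(h,o \right)} = -50$ ($I{\left(h,o \right)} = 5 - 55 = -50$)
$\frac{I{\left(4 \left(-11\right),-42 \right)} - 2074}{-3955 + \left(\left(\left(-7 - -160\right) + q{\left(-9 \right)}\right) - 1334\right)} = \frac{-50 - 2074}{-3955 + \left(\left(\left(-7 - -160\right) + \left(11 - 9\right)\right) - 1334\right)} = - \frac{2124}{-3955 + \left(\left(\left(-7 + 160\right) + 2\right) - 1334\right)} = - \frac{2124}{-3955 + \left(\left(153 + 2\right) - 1334\right)} = - \frac{2124}{-3955 + \left(155 - 1334\right)} = - \frac{2124}{-3955 - 1179} = - \frac{2124}{-5134} = \left(-2124\right) \left(- \frac{1}{5134}\right) = \frac{1062}{2567}$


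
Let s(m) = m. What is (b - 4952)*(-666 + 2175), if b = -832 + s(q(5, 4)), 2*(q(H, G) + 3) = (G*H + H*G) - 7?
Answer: -17415369/2 ≈ -8.7077e+6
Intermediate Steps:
q(H, G) = -13/2 + G*H (q(H, G) = -3 + ((G*H + H*G) - 7)/2 = -3 + ((G*H + G*H) - 7)/2 = -3 + (2*G*H - 7)/2 = -3 + (-7 + 2*G*H)/2 = -3 + (-7/2 + G*H) = -13/2 + G*H)
b = -1637/2 (b = -832 + (-13/2 + 4*5) = -832 + (-13/2 + 20) = -832 + 27/2 = -1637/2 ≈ -818.50)
(b - 4952)*(-666 + 2175) = (-1637/2 - 4952)*(-666 + 2175) = -11541/2*1509 = -17415369/2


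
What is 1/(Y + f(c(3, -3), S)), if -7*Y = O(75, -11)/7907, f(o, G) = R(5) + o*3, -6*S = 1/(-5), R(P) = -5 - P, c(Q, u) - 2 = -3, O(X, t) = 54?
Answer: -55349/719591 ≈ -0.076917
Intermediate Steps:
c(Q, u) = -1 (c(Q, u) = 2 - 3 = -1)
S = 1/30 (S = -1/6/(-5) = -1/6*(-1/5) = 1/30 ≈ 0.033333)
f(o, G) = -10 + 3*o (f(o, G) = (-5 - 1*5) + o*3 = (-5 - 5) + 3*o = -10 + 3*o)
Y = -54/55349 (Y = -54/(7*7907) = -1/7*54/7907 = -54/55349 ≈ -0.00097563)
1/(Y + f(c(3, -3), S)) = 1/(-54/55349 + (-10 + 3*(-1))) = 1/(-54/55349 + (-10 - 3)) = 1/(-54/55349 - 13) = 1/(-719591/55349) = -55349/719591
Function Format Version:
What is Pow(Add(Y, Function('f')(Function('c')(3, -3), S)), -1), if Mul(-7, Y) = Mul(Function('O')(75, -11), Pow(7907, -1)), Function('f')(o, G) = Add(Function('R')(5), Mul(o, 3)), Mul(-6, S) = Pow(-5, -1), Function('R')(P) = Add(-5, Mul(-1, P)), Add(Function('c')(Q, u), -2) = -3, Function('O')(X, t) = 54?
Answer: Rational(-55349, 719591) ≈ -0.076917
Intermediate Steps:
Function('c')(Q, u) = -1 (Function('c')(Q, u) = Add(2, -3) = -1)
S = Rational(1, 30) (S = Mul(Rational(-1, 6), Pow(-5, -1)) = Mul(Rational(-1, 6), Rational(-1, 5)) = Rational(1, 30) ≈ 0.033333)
Function('f')(o, G) = Add(-10, Mul(3, o)) (Function('f')(o, G) = Add(Add(-5, Mul(-1, 5)), Mul(o, 3)) = Add(Add(-5, -5), Mul(3, o)) = Add(-10, Mul(3, o)))
Y = Rational(-54, 55349) (Y = Mul(Rational(-1, 7), Mul(54, Pow(7907, -1))) = Mul(Rational(-1, 7), Mul(54, Rational(1, 7907))) = Mul(Rational(-1, 7), Rational(54, 7907)) = Rational(-54, 55349) ≈ -0.00097563)
Pow(Add(Y, Function('f')(Function('c')(3, -3), S)), -1) = Pow(Add(Rational(-54, 55349), Add(-10, Mul(3, -1))), -1) = Pow(Add(Rational(-54, 55349), Add(-10, -3)), -1) = Pow(Add(Rational(-54, 55349), -13), -1) = Pow(Rational(-719591, 55349), -1) = Rational(-55349, 719591)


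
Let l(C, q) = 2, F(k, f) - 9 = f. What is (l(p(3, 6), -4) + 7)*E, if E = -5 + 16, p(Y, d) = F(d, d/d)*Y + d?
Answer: 99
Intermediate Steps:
F(k, f) = 9 + f
p(Y, d) = d + 10*Y (p(Y, d) = (9 + d/d)*Y + d = (9 + 1)*Y + d = 10*Y + d = d + 10*Y)
E = 11
(l(p(3, 6), -4) + 7)*E = (2 + 7)*11 = 9*11 = 99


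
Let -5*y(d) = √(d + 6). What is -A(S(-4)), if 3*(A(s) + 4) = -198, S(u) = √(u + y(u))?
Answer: 70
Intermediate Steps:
y(d) = -√(6 + d)/5 (y(d) = -√(d + 6)/5 = -√(6 + d)/5)
S(u) = √(u - √(6 + u)/5)
A(s) = -70 (A(s) = -4 + (⅓)*(-198) = -4 - 66 = -70)
-A(S(-4)) = -1*(-70) = 70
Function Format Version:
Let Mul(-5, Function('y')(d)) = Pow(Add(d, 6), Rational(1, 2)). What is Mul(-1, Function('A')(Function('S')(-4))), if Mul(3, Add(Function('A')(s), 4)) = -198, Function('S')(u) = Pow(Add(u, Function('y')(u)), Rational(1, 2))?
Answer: 70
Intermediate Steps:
Function('y')(d) = Mul(Rational(-1, 5), Pow(Add(6, d), Rational(1, 2))) (Function('y')(d) = Mul(Rational(-1, 5), Pow(Add(d, 6), Rational(1, 2))) = Mul(Rational(-1, 5), Pow(Add(6, d), Rational(1, 2))))
Function('S')(u) = Pow(Add(u, Mul(Rational(-1, 5), Pow(Add(6, u), Rational(1, 2)))), Rational(1, 2))
Function('A')(s) = -70 (Function('A')(s) = Add(-4, Mul(Rational(1, 3), -198)) = Add(-4, -66) = -70)
Mul(-1, Function('A')(Function('S')(-4))) = Mul(-1, -70) = 70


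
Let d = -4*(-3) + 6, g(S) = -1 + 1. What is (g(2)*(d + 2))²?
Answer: 0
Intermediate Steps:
g(S) = 0
d = 18 (d = 12 + 6 = 18)
(g(2)*(d + 2))² = (0*(18 + 2))² = (0*20)² = 0² = 0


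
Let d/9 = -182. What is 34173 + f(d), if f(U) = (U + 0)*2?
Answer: 30897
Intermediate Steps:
d = -1638 (d = 9*(-182) = -1638)
f(U) = 2*U (f(U) = U*2 = 2*U)
34173 + f(d) = 34173 + 2*(-1638) = 34173 - 3276 = 30897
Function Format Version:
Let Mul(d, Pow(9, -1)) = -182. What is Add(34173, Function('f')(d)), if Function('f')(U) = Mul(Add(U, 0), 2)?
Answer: 30897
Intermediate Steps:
d = -1638 (d = Mul(9, -182) = -1638)
Function('f')(U) = Mul(2, U) (Function('f')(U) = Mul(U, 2) = Mul(2, U))
Add(34173, Function('f')(d)) = Add(34173, Mul(2, -1638)) = Add(34173, -3276) = 30897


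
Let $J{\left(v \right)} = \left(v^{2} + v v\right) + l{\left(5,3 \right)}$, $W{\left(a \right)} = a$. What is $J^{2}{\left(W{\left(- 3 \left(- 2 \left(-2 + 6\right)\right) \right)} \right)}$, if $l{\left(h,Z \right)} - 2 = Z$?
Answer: $1338649$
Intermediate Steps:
$l{\left(h,Z \right)} = 2 + Z$
$J{\left(v \right)} = 5 + 2 v^{2}$ ($J{\left(v \right)} = \left(v^{2} + v v\right) + \left(2 + 3\right) = \left(v^{2} + v^{2}\right) + 5 = 2 v^{2} + 5 = 5 + 2 v^{2}$)
$J^{2}{\left(W{\left(- 3 \left(- 2 \left(-2 + 6\right)\right) \right)} \right)} = \left(5 + 2 \left(- 3 \left(- 2 \left(-2 + 6\right)\right)\right)^{2}\right)^{2} = \left(5 + 2 \left(- 3 \left(\left(-2\right) 4\right)\right)^{2}\right)^{2} = \left(5 + 2 \left(\left(-3\right) \left(-8\right)\right)^{2}\right)^{2} = \left(5 + 2 \cdot 24^{2}\right)^{2} = \left(5 + 2 \cdot 576\right)^{2} = \left(5 + 1152\right)^{2} = 1157^{2} = 1338649$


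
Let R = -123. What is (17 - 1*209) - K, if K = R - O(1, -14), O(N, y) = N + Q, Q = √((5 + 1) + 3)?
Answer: -65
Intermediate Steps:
Q = 3 (Q = √(6 + 3) = √9 = 3)
O(N, y) = 3 + N (O(N, y) = N + 3 = 3 + N)
K = -127 (K = -123 - (3 + 1) = -123 - 1*4 = -123 - 4 = -127)
(17 - 1*209) - K = (17 - 1*209) - 1*(-127) = (17 - 209) + 127 = -192 + 127 = -65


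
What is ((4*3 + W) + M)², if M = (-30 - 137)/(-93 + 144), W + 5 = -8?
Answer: 47524/2601 ≈ 18.271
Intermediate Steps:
W = -13 (W = -5 - 8 = -13)
M = -167/51 ≈ -3.2745
((4*3 + W) + M)² = ((4*3 - 13) - 167/51)² = ((12 - 13) - 167/51)² = (-1 - 167/51)² = (-218/51)² = 47524/2601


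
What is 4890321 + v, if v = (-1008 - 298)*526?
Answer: 4203365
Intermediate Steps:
v = -686956 (v = -1306*526 = -686956)
4890321 + v = 4890321 - 686956 = 4203365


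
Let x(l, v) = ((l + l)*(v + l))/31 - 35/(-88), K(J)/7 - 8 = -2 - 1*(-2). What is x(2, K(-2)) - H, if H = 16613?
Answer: -45298763/2728 ≈ -16605.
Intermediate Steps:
K(J) = 56 (K(J) = 56 + 7*(-2 - 1*(-2)) = 56 + 7*(-2 + 2) = 56 + 7*0 = 56 + 0 = 56)
x(l, v) = 35/88 + 2*l*(l + v)/31 (x(l, v) = ((2*l)*(l + v))*(1/31) - 35*(-1/88) = (2*l*(l + v))*(1/31) + 35/88 = 2*l*(l + v)/31 + 35/88 = 35/88 + 2*l*(l + v)/31)
x(2, K(-2)) - H = (35/88 + (2/31)*2² + (2/31)*2*56) - 1*16613 = (35/88 + (2/31)*4 + 224/31) - 16613 = (35/88 + 8/31 + 224/31) - 16613 = 21501/2728 - 16613 = -45298763/2728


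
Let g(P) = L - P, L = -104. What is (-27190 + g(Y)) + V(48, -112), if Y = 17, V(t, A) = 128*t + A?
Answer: -21279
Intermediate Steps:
V(t, A) = A + 128*t
g(P) = -104 - P
(-27190 + g(Y)) + V(48, -112) = (-27190 + (-104 - 1*17)) + (-112 + 128*48) = (-27190 + (-104 - 17)) + (-112 + 6144) = (-27190 - 121) + 6032 = -27311 + 6032 = -21279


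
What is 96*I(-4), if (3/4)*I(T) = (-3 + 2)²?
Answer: 128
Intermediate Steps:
I(T) = 4/3 (I(T) = 4*(-3 + 2)²/3 = (4/3)*(-1)² = (4/3)*1 = 4/3)
96*I(-4) = 96*(4/3) = 128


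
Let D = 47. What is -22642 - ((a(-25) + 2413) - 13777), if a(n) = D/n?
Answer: -281903/25 ≈ -11276.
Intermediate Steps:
a(n) = 47/n
-22642 - ((a(-25) + 2413) - 13777) = -22642 - ((47/(-25) + 2413) - 13777) = -22642 - ((47*(-1/25) + 2413) - 13777) = -22642 - ((-47/25 + 2413) - 13777) = -22642 - (60278/25 - 13777) = -22642 - 1*(-284147/25) = -22642 + 284147/25 = -281903/25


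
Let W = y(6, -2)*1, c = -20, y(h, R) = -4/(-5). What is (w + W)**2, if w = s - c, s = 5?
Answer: 16641/25 ≈ 665.64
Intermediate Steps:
y(h, R) = 4/5 (y(h, R) = -4*(-1/5) = 4/5)
w = 25 (w = 5 - 1*(-20) = 5 + 20 = 25)
W = 4/5 (W = (4/5)*1 = 4/5 ≈ 0.80000)
(w + W)**2 = (25 + 4/5)**2 = (129/5)**2 = 16641/25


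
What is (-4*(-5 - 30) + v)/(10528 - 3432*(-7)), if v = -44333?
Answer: -44193/34552 ≈ -1.2790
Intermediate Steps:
(-4*(-5 - 30) + v)/(10528 - 3432*(-7)) = (-4*(-5 - 30) - 44333)/(10528 - 3432*(-7)) = (-4*(-35) - 44333)/(10528 + 24024) = (140 - 44333)/34552 = -44193*1/34552 = -44193/34552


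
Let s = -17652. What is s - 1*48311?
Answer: -65963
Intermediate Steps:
s - 1*48311 = -17652 - 1*48311 = -17652 - 48311 = -65963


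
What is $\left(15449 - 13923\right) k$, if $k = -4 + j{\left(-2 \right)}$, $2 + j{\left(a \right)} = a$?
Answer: $-12208$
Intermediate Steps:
$j{\left(a \right)} = -2 + a$
$k = -8$ ($k = -4 - 4 = -8$)
$\left(15449 - 13923\right) k = \left(15449 - 13923\right) \left(-8\right) = 1526 \left(-8\right) = -12208$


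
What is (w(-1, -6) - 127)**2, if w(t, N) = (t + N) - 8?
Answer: 20164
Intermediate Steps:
w(t, N) = -8 + N + t (w(t, N) = (N + t) - 8 = -8 + N + t)
(w(-1, -6) - 127)**2 = ((-8 - 6 - 1) - 127)**2 = (-15 - 127)**2 = (-142)**2 = 20164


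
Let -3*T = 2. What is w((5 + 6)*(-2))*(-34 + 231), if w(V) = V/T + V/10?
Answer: 30338/5 ≈ 6067.6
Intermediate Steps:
T = -⅔ (T = -⅓*2 = -⅔ ≈ -0.66667)
w(V) = -7*V/5 (w(V) = V/(-⅔) + V/10 = V*(-3/2) + V*(⅒) = -3*V/2 + V/10 = -7*V/5)
w((5 + 6)*(-2))*(-34 + 231) = (-7*(5 + 6)*(-2)/5)*(-34 + 231) = -77*(-2)/5*197 = -7/5*(-22)*197 = (154/5)*197 = 30338/5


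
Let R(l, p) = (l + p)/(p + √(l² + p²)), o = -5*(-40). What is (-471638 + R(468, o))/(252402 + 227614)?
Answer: -1614065233/1642734756 + 167*√16189/6570939024 ≈ -0.98254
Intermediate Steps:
o = 200
R(l, p) = (l + p)/(p + √(l² + p²))
(-471638 + R(468, o))/(252402 + 227614) = (-471638 + (468 + 200)/(200 + √(468² + 200²)))/(252402 + 227614) = (-471638 + 668/(200 + √(219024 + 40000)))/480016 = (-471638 + 668/(200 + √259024))*(1/480016) = (-471638 + 668/(200 + 4*√16189))*(1/480016) = -235819/240008 + 167/(120004*(200 + 4*√16189))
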